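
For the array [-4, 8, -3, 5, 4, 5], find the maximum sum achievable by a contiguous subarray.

Using Kadane's algorithm on [-4, 8, -3, 5, 4, 5]:

Scanning through the array:
Position 1 (value 8): max_ending_here = 8, max_so_far = 8
Position 2 (value -3): max_ending_here = 5, max_so_far = 8
Position 3 (value 5): max_ending_here = 10, max_so_far = 10
Position 4 (value 4): max_ending_here = 14, max_so_far = 14
Position 5 (value 5): max_ending_here = 19, max_so_far = 19

Maximum subarray: [8, -3, 5, 4, 5]
Maximum sum: 19

The maximum subarray is [8, -3, 5, 4, 5] with sum 19. This subarray runs from index 1 to index 5.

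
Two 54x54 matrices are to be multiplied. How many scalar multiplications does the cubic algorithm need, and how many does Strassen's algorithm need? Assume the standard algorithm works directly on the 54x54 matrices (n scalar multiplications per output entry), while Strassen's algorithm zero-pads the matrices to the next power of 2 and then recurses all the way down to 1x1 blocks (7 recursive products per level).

Matrix multiplication for 54x54 matrices:

Strassen's algorithm requires power-of-2 dimensions. Pad 54x54 to 64x64 (next power of 2).

Standard algorithm: 54^3 = 157464 multiplications
Strassen's algorithm: 7^(log2(64)) = 7^6 = 117649 multiplications
Savings: 157464 - 117649 = 39815 multiplications

Standard: 157464 multiplications (54^3). Strassen: 117649 multiplications (7^6, after padding to 64x64). Strassen reduces 8 recursive multiplications to 7 at each level.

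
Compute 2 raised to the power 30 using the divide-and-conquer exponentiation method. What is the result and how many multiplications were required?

Computing 2^30 by squaring (build up from 2^1; each line after the first costs one multiplication):

2^1 = 2
2^2 = (2^1)^2 = 2^2 = 4
2^3 = 2 * 2^2 = 2 * 4 = 8
2^6 = (2^3)^2 = 8^2 = 64
2^7 = 2 * 2^6 = 2 * 64 = 128
2^14 = (2^7)^2 = 128^2 = 16384
2^15 = 2 * 2^14 = 2 * 16384 = 32768
2^30 = (2^15)^2 = 32768^2 = 1073741824

Result: 1073741824
Multiplications needed: 7 (7 lines after 2^1)

2^30 = 1073741824. Using exponentiation by squaring, this requires 7 multiplications. The key idea: if the exponent is even, square the half-power; if odd, multiply by the base once.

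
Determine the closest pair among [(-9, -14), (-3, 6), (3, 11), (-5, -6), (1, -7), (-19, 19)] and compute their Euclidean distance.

Computing all pairwise distances among 6 points:

d((-9, -14), (-3, 6)) = 20.8806
d((-9, -14), (3, 11)) = 27.7308
d((-9, -14), (-5, -6)) = 8.9443
d((-9, -14), (1, -7)) = 12.2066
d((-9, -14), (-19, 19)) = 34.4819
d((-3, 6), (3, 11)) = 7.8102
d((-3, 6), (-5, -6)) = 12.1655
d((-3, 6), (1, -7)) = 13.6015
d((-3, 6), (-19, 19)) = 20.6155
d((3, 11), (-5, -6)) = 18.7883
d((3, 11), (1, -7)) = 18.1108
d((3, 11), (-19, 19)) = 23.4094
d((-5, -6), (1, -7)) = 6.0828 <-- minimum
d((-5, -6), (-19, 19)) = 28.6531
d((1, -7), (-19, 19)) = 32.8024

Closest pair: (-5, -6) and (1, -7) with distance 6.0828

The closest pair is (-5, -6) and (1, -7) with Euclidean distance 6.0828. For 6 points, brute-force pairwise comparison is shown above. For large n, the divide-and-conquer algorithm (sort by x, recurse on halves, check the dividing strip) achieves O(n log n).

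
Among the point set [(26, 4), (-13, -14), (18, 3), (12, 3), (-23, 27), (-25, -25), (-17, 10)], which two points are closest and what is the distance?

Computing all pairwise distances among 7 points:

d((26, 4), (-13, -14)) = 42.9535
d((26, 4), (18, 3)) = 8.0623
d((26, 4), (12, 3)) = 14.0357
d((26, 4), (-23, 27)) = 54.1295
d((26, 4), (-25, -25)) = 58.6686
d((26, 4), (-17, 10)) = 43.4166
d((-13, -14), (18, 3)) = 35.3553
d((-13, -14), (12, 3)) = 30.2324
d((-13, -14), (-23, 27)) = 42.2019
d((-13, -14), (-25, -25)) = 16.2788
d((-13, -14), (-17, 10)) = 24.3311
d((18, 3), (12, 3)) = 6.0 <-- minimum
d((18, 3), (-23, 27)) = 47.5079
d((18, 3), (-25, -25)) = 51.3128
d((18, 3), (-17, 10)) = 35.6931
d((12, 3), (-23, 27)) = 42.4382
d((12, 3), (-25, -25)) = 46.4004
d((12, 3), (-17, 10)) = 29.8329
d((-23, 27), (-25, -25)) = 52.0384
d((-23, 27), (-17, 10)) = 18.0278
d((-25, -25), (-17, 10)) = 35.9026

Closest pair: (18, 3) and (12, 3) with distance 6.0

The closest pair is (18, 3) and (12, 3) with Euclidean distance 6.0. For 7 points, brute-force pairwise comparison is shown above. For large n, the divide-and-conquer algorithm (sort by x, recurse on halves, check the dividing strip) achieves O(n log n).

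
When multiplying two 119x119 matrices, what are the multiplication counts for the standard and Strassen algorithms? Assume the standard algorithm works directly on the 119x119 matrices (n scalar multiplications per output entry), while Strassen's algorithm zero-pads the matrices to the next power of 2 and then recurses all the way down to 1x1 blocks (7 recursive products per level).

Matrix multiplication for 119x119 matrices:

Strassen's algorithm requires power-of-2 dimensions. Pad 119x119 to 128x128 (next power of 2).

Standard algorithm: 119^3 = 1685159 multiplications
Strassen's algorithm: 7^(log2(128)) = 7^7 = 823543 multiplications
Savings: 1685159 - 823543 = 861616 multiplications

Standard: 1685159 multiplications (119^3). Strassen: 823543 multiplications (7^7, after padding to 128x128). Strassen reduces 8 recursive multiplications to 7 at each level.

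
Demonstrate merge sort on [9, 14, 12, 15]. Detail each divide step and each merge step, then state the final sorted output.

Merge sort trace:

Split: [9, 14, 12, 15] -> [9, 14] and [12, 15]
  Split: [9, 14] -> [9] and [14]
  Merge: [9] + [14] -> [9, 14]
  Split: [12, 15] -> [12] and [15]
  Merge: [12] + [15] -> [12, 15]
Merge: [9, 14] + [12, 15] -> [9, 12, 14, 15]

Final sorted array: [9, 12, 14, 15]

The merge sort proceeds by recursively splitting the array and merging sorted halves.
After all merges, the sorted array is [9, 12, 14, 15].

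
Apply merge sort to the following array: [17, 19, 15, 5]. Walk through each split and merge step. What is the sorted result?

Merge sort trace:

Split: [17, 19, 15, 5] -> [17, 19] and [15, 5]
  Split: [17, 19] -> [17] and [19]
  Merge: [17] + [19] -> [17, 19]
  Split: [15, 5] -> [15] and [5]
  Merge: [15] + [5] -> [5, 15]
Merge: [17, 19] + [5, 15] -> [5, 15, 17, 19]

Final sorted array: [5, 15, 17, 19]

The merge sort proceeds by recursively splitting the array and merging sorted halves.
After all merges, the sorted array is [5, 15, 17, 19].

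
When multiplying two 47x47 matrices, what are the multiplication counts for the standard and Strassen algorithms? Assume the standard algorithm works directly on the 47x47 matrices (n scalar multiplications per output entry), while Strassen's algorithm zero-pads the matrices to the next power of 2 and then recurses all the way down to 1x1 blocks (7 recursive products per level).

Matrix multiplication for 47x47 matrices:

Strassen's algorithm requires power-of-2 dimensions. Pad 47x47 to 64x64 (next power of 2).

Standard algorithm: 47^3 = 103823 multiplications
Strassen's algorithm: 7^(log2(64)) = 7^6 = 117649 multiplications
Difference: 103823 - 117649 = -13826 (Strassen uses MORE here due to padding overhead — for small or just-over-power-of-2 n, padding can outweigh the per-level savings)

Standard: 103823 multiplications (47^3). Strassen: 117649 multiplications (7^6, after padding to 64x64). Strassen reduces 8 recursive multiplications to 7 at each level.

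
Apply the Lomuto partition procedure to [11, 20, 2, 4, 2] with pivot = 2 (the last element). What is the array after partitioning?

Lomuto partition with pivot = 2:

Initial array: [11, 20, 2, 4, 2]

arr[0]=11 > 2: no swap
arr[1]=20 > 2: no swap
arr[2]=2 <= 2: swap with position 0, array becomes [2, 20, 11, 4, 2]
arr[3]=4 > 2: no swap

Place pivot at position 1: [2, 2, 11, 4, 20]
Pivot position: 1

After partitioning with pivot 2, the array becomes [2, 2, 11, 4, 20]. The pivot is placed at index 1. All elements to the left of the pivot are <= 2, and all elements to the right are > 2.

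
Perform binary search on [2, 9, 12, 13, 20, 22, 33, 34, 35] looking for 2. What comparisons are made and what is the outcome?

Binary search for 2 in [2, 9, 12, 13, 20, 22, 33, 34, 35]:

lo=0, hi=8, mid=4, arr[mid]=20 -> 20 > 2, search left half
lo=0, hi=3, mid=1, arr[mid]=9 -> 9 > 2, search left half
lo=0, hi=0, mid=0, arr[mid]=2 -> Found target at index 0!

Binary search finds 2 at index 0 after 3 comparisons. The search repeatedly halves the search space by comparing with the middle element.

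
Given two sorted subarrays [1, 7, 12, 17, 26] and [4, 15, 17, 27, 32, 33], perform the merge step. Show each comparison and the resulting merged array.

Merging process:

Compare 1 vs 4: take 1 from left. Merged: [1]
Compare 7 vs 4: take 4 from right. Merged: [1, 4]
Compare 7 vs 15: take 7 from left. Merged: [1, 4, 7]
Compare 12 vs 15: take 12 from left. Merged: [1, 4, 7, 12]
Compare 17 vs 15: take 15 from right. Merged: [1, 4, 7, 12, 15]
Compare 17 vs 17: take 17 from left. Merged: [1, 4, 7, 12, 15, 17]
Compare 26 vs 17: take 17 from right. Merged: [1, 4, 7, 12, 15, 17, 17]
Compare 26 vs 27: take 26 from left. Merged: [1, 4, 7, 12, 15, 17, 17, 26]
Append remaining from right: [27, 32, 33]. Merged: [1, 4, 7, 12, 15, 17, 17, 26, 27, 32, 33]

Final merged array: [1, 4, 7, 12, 15, 17, 17, 26, 27, 32, 33]
Total comparisons: 8

The merged array is [1, 4, 7, 12, 15, 17, 17, 26, 27, 32, 33], requiring 8 comparisons. The merge step runs in O(n) time where n is the total number of elements.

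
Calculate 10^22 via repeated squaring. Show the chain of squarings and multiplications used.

Computing 10^22 by squaring (build up from 10^1; each line after the first costs one multiplication):

10^1 = 10
10^2 = (10^1)^2 = 10^2 = 100
10^4 = (10^2)^2 = 100^2 = 10000
10^5 = 10 * 10^4 = 10 * 10000 = 100000
10^10 = (10^5)^2 = 100000^2 = 10000000000
10^11 = 10 * 10^10 = 10 * 10000000000 = 100000000000
10^22 = (10^11)^2 = 100000000000^2 = 10000000000000000000000

Result: 10000000000000000000000
Multiplications needed: 6 (6 lines after 10^1)

10^22 = 10000000000000000000000. Using exponentiation by squaring, this requires 6 multiplications. The key idea: if the exponent is even, square the half-power; if odd, multiply by the base once.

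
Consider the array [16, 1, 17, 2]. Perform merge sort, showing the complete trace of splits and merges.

Merge sort trace:

Split: [16, 1, 17, 2] -> [16, 1] and [17, 2]
  Split: [16, 1] -> [16] and [1]
  Merge: [16] + [1] -> [1, 16]
  Split: [17, 2] -> [17] and [2]
  Merge: [17] + [2] -> [2, 17]
Merge: [1, 16] + [2, 17] -> [1, 2, 16, 17]

Final sorted array: [1, 2, 16, 17]

The merge sort proceeds by recursively splitting the array and merging sorted halves.
After all merges, the sorted array is [1, 2, 16, 17].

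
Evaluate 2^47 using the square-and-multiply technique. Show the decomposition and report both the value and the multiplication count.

Computing 2^47 by squaring (build up from 2^1; each line after the first costs one multiplication):

2^1 = 2
2^2 = (2^1)^2 = 2^2 = 4
2^4 = (2^2)^2 = 4^2 = 16
2^5 = 2 * 2^4 = 2 * 16 = 32
2^10 = (2^5)^2 = 32^2 = 1024
2^11 = 2 * 2^10 = 2 * 1024 = 2048
2^22 = (2^11)^2 = 2048^2 = 4194304
2^23 = 2 * 2^22 = 2 * 4194304 = 8388608
2^46 = (2^23)^2 = 8388608^2 = 70368744177664
2^47 = 2 * 2^46 = 2 * 70368744177664 = 140737488355328

Result: 140737488355328
Multiplications needed: 9 (9 lines after 2^1)

2^47 = 140737488355328. Using exponentiation by squaring, this requires 9 multiplications. The key idea: if the exponent is even, square the half-power; if odd, multiply by the base once.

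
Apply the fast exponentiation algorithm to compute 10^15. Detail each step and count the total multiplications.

Computing 10^15 by squaring (build up from 10^1; each line after the first costs one multiplication):

10^1 = 10
10^2 = (10^1)^2 = 10^2 = 100
10^3 = 10 * 10^2 = 10 * 100 = 1000
10^6 = (10^3)^2 = 1000^2 = 1000000
10^7 = 10 * 10^6 = 10 * 1000000 = 10000000
10^14 = (10^7)^2 = 10000000^2 = 100000000000000
10^15 = 10 * 10^14 = 10 * 100000000000000 = 1000000000000000

Result: 1000000000000000
Multiplications needed: 6 (6 lines after 10^1)

10^15 = 1000000000000000. Using exponentiation by squaring, this requires 6 multiplications. The key idea: if the exponent is even, square the half-power; if odd, multiply by the base once.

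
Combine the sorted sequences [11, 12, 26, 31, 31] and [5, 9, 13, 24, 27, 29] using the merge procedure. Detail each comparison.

Merging process:

Compare 11 vs 5: take 5 from right. Merged: [5]
Compare 11 vs 9: take 9 from right. Merged: [5, 9]
Compare 11 vs 13: take 11 from left. Merged: [5, 9, 11]
Compare 12 vs 13: take 12 from left. Merged: [5, 9, 11, 12]
Compare 26 vs 13: take 13 from right. Merged: [5, 9, 11, 12, 13]
Compare 26 vs 24: take 24 from right. Merged: [5, 9, 11, 12, 13, 24]
Compare 26 vs 27: take 26 from left. Merged: [5, 9, 11, 12, 13, 24, 26]
Compare 31 vs 27: take 27 from right. Merged: [5, 9, 11, 12, 13, 24, 26, 27]
Compare 31 vs 29: take 29 from right. Merged: [5, 9, 11, 12, 13, 24, 26, 27, 29]
Append remaining from left: [31, 31]. Merged: [5, 9, 11, 12, 13, 24, 26, 27, 29, 31, 31]

Final merged array: [5, 9, 11, 12, 13, 24, 26, 27, 29, 31, 31]
Total comparisons: 9

The merged array is [5, 9, 11, 12, 13, 24, 26, 27, 29, 31, 31], requiring 9 comparisons. The merge step runs in O(n) time where n is the total number of elements.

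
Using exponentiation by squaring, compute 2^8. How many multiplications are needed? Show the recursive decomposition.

Computing 2^8 by squaring (build up from 2^1; each line after the first costs one multiplication):

2^1 = 2
2^2 = (2^1)^2 = 2^2 = 4
2^4 = (2^2)^2 = 4^2 = 16
2^8 = (2^4)^2 = 16^2 = 256

Result: 256
Multiplications needed: 3 (3 lines after 2^1)

2^8 = 256. Using exponentiation by squaring, this requires 3 multiplications. The key idea: if the exponent is even, square the half-power; if odd, multiply by the base once.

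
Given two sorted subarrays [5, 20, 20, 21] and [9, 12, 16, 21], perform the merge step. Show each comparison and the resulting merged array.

Merging process:

Compare 5 vs 9: take 5 from left. Merged: [5]
Compare 20 vs 9: take 9 from right. Merged: [5, 9]
Compare 20 vs 12: take 12 from right. Merged: [5, 9, 12]
Compare 20 vs 16: take 16 from right. Merged: [5, 9, 12, 16]
Compare 20 vs 21: take 20 from left. Merged: [5, 9, 12, 16, 20]
Compare 20 vs 21: take 20 from left. Merged: [5, 9, 12, 16, 20, 20]
Compare 21 vs 21: take 21 from left. Merged: [5, 9, 12, 16, 20, 20, 21]
Append remaining from right: [21]. Merged: [5, 9, 12, 16, 20, 20, 21, 21]

Final merged array: [5, 9, 12, 16, 20, 20, 21, 21]
Total comparisons: 7

The merged array is [5, 9, 12, 16, 20, 20, 21, 21], requiring 7 comparisons. The merge step runs in O(n) time where n is the total number of elements.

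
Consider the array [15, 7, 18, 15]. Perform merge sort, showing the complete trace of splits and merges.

Merge sort trace:

Split: [15, 7, 18, 15] -> [15, 7] and [18, 15]
  Split: [15, 7] -> [15] and [7]
  Merge: [15] + [7] -> [7, 15]
  Split: [18, 15] -> [18] and [15]
  Merge: [18] + [15] -> [15, 18]
Merge: [7, 15] + [15, 18] -> [7, 15, 15, 18]

Final sorted array: [7, 15, 15, 18]

The merge sort proceeds by recursively splitting the array and merging sorted halves.
After all merges, the sorted array is [7, 15, 15, 18].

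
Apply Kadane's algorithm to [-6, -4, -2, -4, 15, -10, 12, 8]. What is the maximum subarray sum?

Using Kadane's algorithm on [-6, -4, -2, -4, 15, -10, 12, 8]:

Scanning through the array:
Position 1 (value -4): max_ending_here = -4, max_so_far = -4
Position 2 (value -2): max_ending_here = -2, max_so_far = -2
Position 3 (value -4): max_ending_here = -4, max_so_far = -2
Position 4 (value 15): max_ending_here = 15, max_so_far = 15
Position 5 (value -10): max_ending_here = 5, max_so_far = 15
Position 6 (value 12): max_ending_here = 17, max_so_far = 17
Position 7 (value 8): max_ending_here = 25, max_so_far = 25

Maximum subarray: [15, -10, 12, 8]
Maximum sum: 25

The maximum subarray is [15, -10, 12, 8] with sum 25. This subarray runs from index 4 to index 7.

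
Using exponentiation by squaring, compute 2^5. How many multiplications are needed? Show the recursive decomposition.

Computing 2^5 by squaring (build up from 2^1; each line after the first costs one multiplication):

2^1 = 2
2^2 = (2^1)^2 = 2^2 = 4
2^4 = (2^2)^2 = 4^2 = 16
2^5 = 2 * 2^4 = 2 * 16 = 32

Result: 32
Multiplications needed: 3 (3 lines after 2^1)

2^5 = 32. Using exponentiation by squaring, this requires 3 multiplications. The key idea: if the exponent is even, square the half-power; if odd, multiply by the base once.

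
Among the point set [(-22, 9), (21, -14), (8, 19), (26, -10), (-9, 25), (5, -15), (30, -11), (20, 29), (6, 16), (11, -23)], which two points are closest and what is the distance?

Computing all pairwise distances among 10 points:

d((-22, 9), (21, -14)) = 48.7647
d((-22, 9), (8, 19)) = 31.6228
d((-22, 9), (26, -10)) = 51.6236
d((-22, 9), (-9, 25)) = 20.6155
d((-22, 9), (5, -15)) = 36.1248
d((-22, 9), (30, -11)) = 55.7136
d((-22, 9), (20, 29)) = 46.5188
d((-22, 9), (6, 16)) = 28.8617
d((-22, 9), (11, -23)) = 45.9674
d((21, -14), (8, 19)) = 35.4683
d((21, -14), (26, -10)) = 6.4031
d((21, -14), (-9, 25)) = 49.2037
d((21, -14), (5, -15)) = 16.0312
d((21, -14), (30, -11)) = 9.4868
d((21, -14), (20, 29)) = 43.0116
d((21, -14), (6, 16)) = 33.541
d((21, -14), (11, -23)) = 13.4536
d((8, 19), (26, -10)) = 34.1321
d((8, 19), (-9, 25)) = 18.0278
d((8, 19), (5, -15)) = 34.1321
d((8, 19), (30, -11)) = 37.2022
d((8, 19), (20, 29)) = 15.6205
d((8, 19), (6, 16)) = 3.6056 <-- minimum
d((8, 19), (11, -23)) = 42.107
d((26, -10), (-9, 25)) = 49.4975
d((26, -10), (5, -15)) = 21.587
d((26, -10), (30, -11)) = 4.1231
d((26, -10), (20, 29)) = 39.4588
d((26, -10), (6, 16)) = 32.8024
d((26, -10), (11, -23)) = 19.8494
d((-9, 25), (5, -15)) = 42.3792
d((-9, 25), (30, -11)) = 53.0754
d((-9, 25), (20, 29)) = 29.2746
d((-9, 25), (6, 16)) = 17.4929
d((-9, 25), (11, -23)) = 52.0
d((5, -15), (30, -11)) = 25.318
d((5, -15), (20, 29)) = 46.4866
d((5, -15), (6, 16)) = 31.0161
d((5, -15), (11, -23)) = 10.0
d((30, -11), (20, 29)) = 41.2311
d((30, -11), (6, 16)) = 36.1248
d((30, -11), (11, -23)) = 22.4722
d((20, 29), (6, 16)) = 19.105
d((20, 29), (11, -23)) = 52.7731
d((6, 16), (11, -23)) = 39.3192

Closest pair: (8, 19) and (6, 16) with distance 3.6056

The closest pair is (8, 19) and (6, 16) with Euclidean distance 3.6056. For 10 points, brute-force pairwise comparison is shown above. For large n, the divide-and-conquer algorithm (sort by x, recurse on halves, check the dividing strip) achieves O(n log n).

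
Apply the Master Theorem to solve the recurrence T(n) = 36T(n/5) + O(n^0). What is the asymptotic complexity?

Master Theorem for T(n) = 36T(n/5) + O(n^0):

a = 36, b = 5, c = 0
log_b(a) = log_5(36) = 2.2266

Case 1: c = 0 < log_5(36) = 2.2266
T(n) = O(n^(log_5 36))

For T(n) = 36T(n/5) + O(n^0): log_5(36) = 2.2266. This is Case 1 of the Master Theorem (c < log_b(a), work dominated by leaves), giving O(n^(log_5 36)).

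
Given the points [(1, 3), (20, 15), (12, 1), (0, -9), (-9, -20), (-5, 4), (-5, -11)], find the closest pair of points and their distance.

Computing all pairwise distances among 7 points:

d((1, 3), (20, 15)) = 22.4722
d((1, 3), (12, 1)) = 11.1803
d((1, 3), (0, -9)) = 12.0416
d((1, 3), (-9, -20)) = 25.0799
d((1, 3), (-5, 4)) = 6.0828
d((1, 3), (-5, -11)) = 15.2315
d((20, 15), (12, 1)) = 16.1245
d((20, 15), (0, -9)) = 31.241
d((20, 15), (-9, -20)) = 45.4533
d((20, 15), (-5, 4)) = 27.313
d((20, 15), (-5, -11)) = 36.0694
d((12, 1), (0, -9)) = 15.6205
d((12, 1), (-9, -20)) = 29.6985
d((12, 1), (-5, 4)) = 17.2627
d((12, 1), (-5, -11)) = 20.8087
d((0, -9), (-9, -20)) = 14.2127
d((0, -9), (-5, 4)) = 13.9284
d((0, -9), (-5, -11)) = 5.3852 <-- minimum
d((-9, -20), (-5, 4)) = 24.3311
d((-9, -20), (-5, -11)) = 9.8489
d((-5, 4), (-5, -11)) = 15.0

Closest pair: (0, -9) and (-5, -11) with distance 5.3852

The closest pair is (0, -9) and (-5, -11) with Euclidean distance 5.3852. For 7 points, brute-force pairwise comparison is shown above. For large n, the divide-and-conquer algorithm (sort by x, recurse on halves, check the dividing strip) achieves O(n log n).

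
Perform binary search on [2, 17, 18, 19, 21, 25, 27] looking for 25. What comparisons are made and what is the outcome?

Binary search for 25 in [2, 17, 18, 19, 21, 25, 27]:

lo=0, hi=6, mid=3, arr[mid]=19 -> 19 < 25, search right half
lo=4, hi=6, mid=5, arr[mid]=25 -> Found target at index 5!

Binary search finds 25 at index 5 after 2 comparisons. The search repeatedly halves the search space by comparing with the middle element.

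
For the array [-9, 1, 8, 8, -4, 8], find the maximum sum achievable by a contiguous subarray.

Using Kadane's algorithm on [-9, 1, 8, 8, -4, 8]:

Scanning through the array:
Position 1 (value 1): max_ending_here = 1, max_so_far = 1
Position 2 (value 8): max_ending_here = 9, max_so_far = 9
Position 3 (value 8): max_ending_here = 17, max_so_far = 17
Position 4 (value -4): max_ending_here = 13, max_so_far = 17
Position 5 (value 8): max_ending_here = 21, max_so_far = 21

Maximum subarray: [1, 8, 8, -4, 8]
Maximum sum: 21

The maximum subarray is [1, 8, 8, -4, 8] with sum 21. This subarray runs from index 1 to index 5.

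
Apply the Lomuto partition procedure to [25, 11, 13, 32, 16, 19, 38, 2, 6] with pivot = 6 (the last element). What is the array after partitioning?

Lomuto partition with pivot = 6:

Initial array: [25, 11, 13, 32, 16, 19, 38, 2, 6]

arr[0]=25 > 6: no swap
arr[1]=11 > 6: no swap
arr[2]=13 > 6: no swap
arr[3]=32 > 6: no swap
arr[4]=16 > 6: no swap
arr[5]=19 > 6: no swap
arr[6]=38 > 6: no swap
arr[7]=2 <= 6: swap with position 0, array becomes [2, 11, 13, 32, 16, 19, 38, 25, 6]

Place pivot at position 1: [2, 6, 13, 32, 16, 19, 38, 25, 11]
Pivot position: 1

After partitioning with pivot 6, the array becomes [2, 6, 13, 32, 16, 19, 38, 25, 11]. The pivot is placed at index 1. All elements to the left of the pivot are <= 6, and all elements to the right are > 6.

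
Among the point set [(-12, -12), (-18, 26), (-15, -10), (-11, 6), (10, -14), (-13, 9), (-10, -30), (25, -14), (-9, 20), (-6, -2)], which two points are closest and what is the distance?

Computing all pairwise distances among 10 points:

d((-12, -12), (-18, 26)) = 38.4708
d((-12, -12), (-15, -10)) = 3.6056 <-- minimum
d((-12, -12), (-11, 6)) = 18.0278
d((-12, -12), (10, -14)) = 22.0907
d((-12, -12), (-13, 9)) = 21.0238
d((-12, -12), (-10, -30)) = 18.1108
d((-12, -12), (25, -14)) = 37.054
d((-12, -12), (-9, 20)) = 32.1403
d((-12, -12), (-6, -2)) = 11.6619
d((-18, 26), (-15, -10)) = 36.1248
d((-18, 26), (-11, 6)) = 21.1896
d((-18, 26), (10, -14)) = 48.8262
d((-18, 26), (-13, 9)) = 17.72
d((-18, 26), (-10, -30)) = 56.5685
d((-18, 26), (25, -14)) = 58.7282
d((-18, 26), (-9, 20)) = 10.8167
d((-18, 26), (-6, -2)) = 30.4631
d((-15, -10), (-11, 6)) = 16.4924
d((-15, -10), (10, -14)) = 25.318
d((-15, -10), (-13, 9)) = 19.105
d((-15, -10), (-10, -30)) = 20.6155
d((-15, -10), (25, -14)) = 40.1995
d((-15, -10), (-9, 20)) = 30.5941
d((-15, -10), (-6, -2)) = 12.0416
d((-11, 6), (10, -14)) = 29.0
d((-11, 6), (-13, 9)) = 3.6056 <-- minimum
d((-11, 6), (-10, -30)) = 36.0139
d((-11, 6), (25, -14)) = 41.1825
d((-11, 6), (-9, 20)) = 14.1421
d((-11, 6), (-6, -2)) = 9.434
d((10, -14), (-13, 9)) = 32.5269
d((10, -14), (-10, -30)) = 25.6125
d((10, -14), (25, -14)) = 15.0
d((10, -14), (-9, 20)) = 38.9487
d((10, -14), (-6, -2)) = 20.0
d((-13, 9), (-10, -30)) = 39.1152
d((-13, 9), (25, -14)) = 44.4185
d((-13, 9), (-9, 20)) = 11.7047
d((-13, 9), (-6, -2)) = 13.0384
d((-10, -30), (25, -14)) = 38.4838
d((-10, -30), (-9, 20)) = 50.01
d((-10, -30), (-6, -2)) = 28.2843
d((25, -14), (-9, 20)) = 48.0833
d((25, -14), (-6, -2)) = 33.2415
d((-9, 20), (-6, -2)) = 22.2036

Minimum distance: 3.6056 (tie among 2 pairs: (-12, -12) and (-15, -10); (-11, 6) and (-13, 9))

The minimum Euclidean distance is 3.6056. There is a tie: 2 pairs achieve this minimum — (-12, -12) and (-15, -10); (-11, 6) and (-13, 9). Any of these is a valid closest pair. For 10 points, brute-force pairwise comparison is shown above. For large n, the divide-and-conquer algorithm (sort by x, recurse on halves, check the dividing strip) achieves O(n log n).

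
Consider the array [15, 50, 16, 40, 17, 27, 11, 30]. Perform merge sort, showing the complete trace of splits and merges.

Merge sort trace:

Split: [15, 50, 16, 40, 17, 27, 11, 30] -> [15, 50, 16, 40] and [17, 27, 11, 30]
  Split: [15, 50, 16, 40] -> [15, 50] and [16, 40]
    Split: [15, 50] -> [15] and [50]
    Merge: [15] + [50] -> [15, 50]
    Split: [16, 40] -> [16] and [40]
    Merge: [16] + [40] -> [16, 40]
  Merge: [15, 50] + [16, 40] -> [15, 16, 40, 50]
  Split: [17, 27, 11, 30] -> [17, 27] and [11, 30]
    Split: [17, 27] -> [17] and [27]
    Merge: [17] + [27] -> [17, 27]
    Split: [11, 30] -> [11] and [30]
    Merge: [11] + [30] -> [11, 30]
  Merge: [17, 27] + [11, 30] -> [11, 17, 27, 30]
Merge: [15, 16, 40, 50] + [11, 17, 27, 30] -> [11, 15, 16, 17, 27, 30, 40, 50]

Final sorted array: [11, 15, 16, 17, 27, 30, 40, 50]

The merge sort proceeds by recursively splitting the array and merging sorted halves.
After all merges, the sorted array is [11, 15, 16, 17, 27, 30, 40, 50].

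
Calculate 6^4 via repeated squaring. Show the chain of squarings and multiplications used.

Computing 6^4 by squaring (build up from 6^1; each line after the first costs one multiplication):

6^1 = 6
6^2 = (6^1)^2 = 6^2 = 36
6^4 = (6^2)^2 = 36^2 = 1296

Result: 1296
Multiplications needed: 2 (2 lines after 6^1)

6^4 = 1296. Using exponentiation by squaring, this requires 2 multiplications. The key idea: if the exponent is even, square the half-power; if odd, multiply by the base once.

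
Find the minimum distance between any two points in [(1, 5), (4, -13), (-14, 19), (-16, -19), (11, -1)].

Computing all pairwise distances among 5 points:

d((1, 5), (4, -13)) = 18.2483
d((1, 5), (-14, 19)) = 20.5183
d((1, 5), (-16, -19)) = 29.4109
d((1, 5), (11, -1)) = 11.6619 <-- minimum
d((4, -13), (-14, 19)) = 36.7151
d((4, -13), (-16, -19)) = 20.8806
d((4, -13), (11, -1)) = 13.8924
d((-14, 19), (-16, -19)) = 38.0526
d((-14, 19), (11, -1)) = 32.0156
d((-16, -19), (11, -1)) = 32.45

Closest pair: (1, 5) and (11, -1) with distance 11.6619

The closest pair is (1, 5) and (11, -1) with Euclidean distance 11.6619. For 5 points, brute-force pairwise comparison is shown above. For large n, the divide-and-conquer algorithm (sort by x, recurse on halves, check the dividing strip) achieves O(n log n).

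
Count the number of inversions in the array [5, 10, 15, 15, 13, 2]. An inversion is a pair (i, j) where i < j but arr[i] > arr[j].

Finding inversions in [5, 10, 15, 15, 13, 2]:

(0, 5): arr[0]=5 > arr[5]=2
(1, 5): arr[1]=10 > arr[5]=2
(2, 4): arr[2]=15 > arr[4]=13
(2, 5): arr[2]=15 > arr[5]=2
(3, 4): arr[3]=15 > arr[4]=13
(3, 5): arr[3]=15 > arr[5]=2
(4, 5): arr[4]=13 > arr[5]=2

Total inversions: 7

The array has 7 inversion(s): (0,5), (1,5), (2,4), (2,5), (3,4), (3,5), (4,5). Each pair (i,j) satisfies i < j and arr[i] > arr[j].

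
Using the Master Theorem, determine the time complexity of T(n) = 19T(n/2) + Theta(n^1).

Master Theorem for T(n) = 19T(n/2) + O(n^1):

a = 19, b = 2, c = 1
log_b(a) = log_2(19) = 4.2479

Case 1: c = 1 < log_2(19) = 4.2479
T(n) = O(n^(log_2 19))

For T(n) = 19T(n/2) + O(n^1): log_2(19) = 4.2479. This is Case 1 of the Master Theorem (c < log_b(a), work dominated by leaves), giving O(n^(log_2 19)).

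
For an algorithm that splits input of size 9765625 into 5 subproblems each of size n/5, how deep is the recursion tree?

For divide and conquer with division factor 5:

Problem sizes at each level:
Level 0: 9765625
Level 1: 1953125
Level 2: 390625
Level 3: 78125
Level 4: 15625
Level 5: 3125
Level 6: 625
Level 7: 125
Level 8: 25
Level 9: 5
Level 10: 1

The root is level 0 and the size-1 base case is level 10 (the tree spans levels 0 through 10, i.e. 11 levels counting the root), so the depth is the number of divisions: log_5(9765625) = 10

The recursion tree depth is log_5(9765625) = 10. At each level, the problem size is divided by 5, so it takes 10 divisions to reduce to a base case of size 1. The algorithm makes 5 recursive calls at each level.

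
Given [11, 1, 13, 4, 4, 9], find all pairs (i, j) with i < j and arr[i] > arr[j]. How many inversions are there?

Finding inversions in [11, 1, 13, 4, 4, 9]:

(0, 1): arr[0]=11 > arr[1]=1
(0, 3): arr[0]=11 > arr[3]=4
(0, 4): arr[0]=11 > arr[4]=4
(0, 5): arr[0]=11 > arr[5]=9
(2, 3): arr[2]=13 > arr[3]=4
(2, 4): arr[2]=13 > arr[4]=4
(2, 5): arr[2]=13 > arr[5]=9

Total inversions: 7

The array has 7 inversion(s): (0,1), (0,3), (0,4), (0,5), (2,3), (2,4), (2,5). Each pair (i,j) satisfies i < j and arr[i] > arr[j].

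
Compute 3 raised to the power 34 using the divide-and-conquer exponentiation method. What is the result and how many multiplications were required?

Computing 3^34 by squaring (build up from 3^1; each line after the first costs one multiplication):

3^1 = 3
3^2 = (3^1)^2 = 3^2 = 9
3^4 = (3^2)^2 = 9^2 = 81
3^8 = (3^4)^2 = 81^2 = 6561
3^16 = (3^8)^2 = 6561^2 = 43046721
3^17 = 3 * 3^16 = 3 * 43046721 = 129140163
3^34 = (3^17)^2 = 129140163^2 = 16677181699666569

Result: 16677181699666569
Multiplications needed: 6 (6 lines after 3^1)

3^34 = 16677181699666569. Using exponentiation by squaring, this requires 6 multiplications. The key idea: if the exponent is even, square the half-power; if odd, multiply by the base once.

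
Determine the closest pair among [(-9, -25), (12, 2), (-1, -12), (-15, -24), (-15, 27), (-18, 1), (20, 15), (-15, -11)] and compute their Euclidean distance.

Computing all pairwise distances among 8 points:

d((-9, -25), (12, 2)) = 34.2053
d((-9, -25), (-1, -12)) = 15.2643
d((-9, -25), (-15, -24)) = 6.0828 <-- minimum
d((-9, -25), (-15, 27)) = 52.345
d((-9, -25), (-18, 1)) = 27.5136
d((-9, -25), (20, 15)) = 49.4065
d((-9, -25), (-15, -11)) = 15.2315
d((12, 2), (-1, -12)) = 19.105
d((12, 2), (-15, -24)) = 37.4833
d((12, 2), (-15, 27)) = 36.7967
d((12, 2), (-18, 1)) = 30.0167
d((12, 2), (20, 15)) = 15.2643
d((12, 2), (-15, -11)) = 29.9666
d((-1, -12), (-15, -24)) = 18.4391
d((-1, -12), (-15, 27)) = 41.4367
d((-1, -12), (-18, 1)) = 21.4009
d((-1, -12), (20, 15)) = 34.2053
d((-1, -12), (-15, -11)) = 14.0357
d((-15, -24), (-15, 27)) = 51.0
d((-15, -24), (-18, 1)) = 25.1794
d((-15, -24), (20, 15)) = 52.4023
d((-15, -24), (-15, -11)) = 13.0
d((-15, 27), (-18, 1)) = 26.1725
d((-15, 27), (20, 15)) = 37.0
d((-15, 27), (-15, -11)) = 38.0
d((-18, 1), (20, 15)) = 40.4969
d((-18, 1), (-15, -11)) = 12.3693
d((20, 15), (-15, -11)) = 43.6005

Closest pair: (-9, -25) and (-15, -24) with distance 6.0828

The closest pair is (-9, -25) and (-15, -24) with Euclidean distance 6.0828. For 8 points, brute-force pairwise comparison is shown above. For large n, the divide-and-conquer algorithm (sort by x, recurse on halves, check the dividing strip) achieves O(n log n).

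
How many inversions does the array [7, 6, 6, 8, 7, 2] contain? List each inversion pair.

Finding inversions in [7, 6, 6, 8, 7, 2]:

(0, 1): arr[0]=7 > arr[1]=6
(0, 2): arr[0]=7 > arr[2]=6
(0, 5): arr[0]=7 > arr[5]=2
(1, 5): arr[1]=6 > arr[5]=2
(2, 5): arr[2]=6 > arr[5]=2
(3, 4): arr[3]=8 > arr[4]=7
(3, 5): arr[3]=8 > arr[5]=2
(4, 5): arr[4]=7 > arr[5]=2

Total inversions: 8

The array has 8 inversion(s): (0,1), (0,2), (0,5), (1,5), (2,5), (3,4), (3,5), (4,5). Each pair (i,j) satisfies i < j and arr[i] > arr[j].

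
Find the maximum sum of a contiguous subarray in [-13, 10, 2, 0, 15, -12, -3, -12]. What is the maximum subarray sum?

Using Kadane's algorithm on [-13, 10, 2, 0, 15, -12, -3, -12]:

Scanning through the array:
Position 1 (value 10): max_ending_here = 10, max_so_far = 10
Position 2 (value 2): max_ending_here = 12, max_so_far = 12
Position 3 (value 0): max_ending_here = 12, max_so_far = 12
Position 4 (value 15): max_ending_here = 27, max_so_far = 27
Position 5 (value -12): max_ending_here = 15, max_so_far = 27
Position 6 (value -3): max_ending_here = 12, max_so_far = 27
Position 7 (value -12): max_ending_here = 0, max_so_far = 27

Maximum subarray: [10, 2, 0, 15]
Maximum sum: 27

The maximum subarray is [10, 2, 0, 15] with sum 27. This subarray runs from index 1 to index 4.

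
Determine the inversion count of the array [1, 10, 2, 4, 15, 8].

Finding inversions in [1, 10, 2, 4, 15, 8]:

(1, 2): arr[1]=10 > arr[2]=2
(1, 3): arr[1]=10 > arr[3]=4
(1, 5): arr[1]=10 > arr[5]=8
(4, 5): arr[4]=15 > arr[5]=8

Total inversions: 4

The array has 4 inversion(s): (1,2), (1,3), (1,5), (4,5). Each pair (i,j) satisfies i < j and arr[i] > arr[j].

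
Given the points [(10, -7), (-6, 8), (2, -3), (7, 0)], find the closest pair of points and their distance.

Computing all pairwise distances among 4 points:

d((10, -7), (-6, 8)) = 21.9317
d((10, -7), (2, -3)) = 8.9443
d((10, -7), (7, 0)) = 7.6158
d((-6, 8), (2, -3)) = 13.6015
d((-6, 8), (7, 0)) = 15.2643
d((2, -3), (7, 0)) = 5.831 <-- minimum

Closest pair: (2, -3) and (7, 0) with distance 5.831

The closest pair is (2, -3) and (7, 0) with Euclidean distance 5.831. For 4 points, brute-force pairwise comparison is shown above. For large n, the divide-and-conquer algorithm (sort by x, recurse on halves, check the dividing strip) achieves O(n log n).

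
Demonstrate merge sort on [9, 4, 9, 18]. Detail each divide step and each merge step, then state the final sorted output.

Merge sort trace:

Split: [9, 4, 9, 18] -> [9, 4] and [9, 18]
  Split: [9, 4] -> [9] and [4]
  Merge: [9] + [4] -> [4, 9]
  Split: [9, 18] -> [9] and [18]
  Merge: [9] + [18] -> [9, 18]
Merge: [4, 9] + [9, 18] -> [4, 9, 9, 18]

Final sorted array: [4, 9, 9, 18]

The merge sort proceeds by recursively splitting the array and merging sorted halves.
After all merges, the sorted array is [4, 9, 9, 18].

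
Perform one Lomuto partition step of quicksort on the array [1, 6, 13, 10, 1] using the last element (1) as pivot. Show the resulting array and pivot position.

Lomuto partition with pivot = 1:

Initial array: [1, 6, 13, 10, 1]

arr[0]=1 <= 1: swap with position 0, array becomes [1, 6, 13, 10, 1]
arr[1]=6 > 1: no swap
arr[2]=13 > 1: no swap
arr[3]=10 > 1: no swap

Place pivot at position 1: [1, 1, 13, 10, 6]
Pivot position: 1

After partitioning with pivot 1, the array becomes [1, 1, 13, 10, 6]. The pivot is placed at index 1. All elements to the left of the pivot are <= 1, and all elements to the right are > 1.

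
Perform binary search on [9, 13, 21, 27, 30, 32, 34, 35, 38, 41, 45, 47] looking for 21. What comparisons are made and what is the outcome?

Binary search for 21 in [9, 13, 21, 27, 30, 32, 34, 35, 38, 41, 45, 47]:

lo=0, hi=11, mid=5, arr[mid]=32 -> 32 > 21, search left half
lo=0, hi=4, mid=2, arr[mid]=21 -> Found target at index 2!

Binary search finds 21 at index 2 after 2 comparisons. The search repeatedly halves the search space by comparing with the middle element.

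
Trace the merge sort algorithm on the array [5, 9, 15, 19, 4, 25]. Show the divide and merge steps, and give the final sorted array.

Merge sort trace:

Split: [5, 9, 15, 19, 4, 25] -> [5, 9, 15] and [19, 4, 25]
  Split: [5, 9, 15] -> [5] and [9, 15]
    Split: [9, 15] -> [9] and [15]
    Merge: [9] + [15] -> [9, 15]
  Merge: [5] + [9, 15] -> [5, 9, 15]
  Split: [19, 4, 25] -> [19] and [4, 25]
    Split: [4, 25] -> [4] and [25]
    Merge: [4] + [25] -> [4, 25]
  Merge: [19] + [4, 25] -> [4, 19, 25]
Merge: [5, 9, 15] + [4, 19, 25] -> [4, 5, 9, 15, 19, 25]

Final sorted array: [4, 5, 9, 15, 19, 25]

The merge sort proceeds by recursively splitting the array and merging sorted halves.
After all merges, the sorted array is [4, 5, 9, 15, 19, 25].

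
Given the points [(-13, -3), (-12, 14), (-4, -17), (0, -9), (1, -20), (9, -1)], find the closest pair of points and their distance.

Computing all pairwise distances among 6 points:

d((-13, -3), (-12, 14)) = 17.0294
d((-13, -3), (-4, -17)) = 16.6433
d((-13, -3), (0, -9)) = 14.3178
d((-13, -3), (1, -20)) = 22.0227
d((-13, -3), (9, -1)) = 22.0907
d((-12, 14), (-4, -17)) = 32.0156
d((-12, 14), (0, -9)) = 25.9422
d((-12, 14), (1, -20)) = 36.4005
d((-12, 14), (9, -1)) = 25.807
d((-4, -17), (0, -9)) = 8.9443
d((-4, -17), (1, -20)) = 5.831 <-- minimum
d((-4, -17), (9, -1)) = 20.6155
d((0, -9), (1, -20)) = 11.0454
d((0, -9), (9, -1)) = 12.0416
d((1, -20), (9, -1)) = 20.6155

Closest pair: (-4, -17) and (1, -20) with distance 5.831

The closest pair is (-4, -17) and (1, -20) with Euclidean distance 5.831. For 6 points, brute-force pairwise comparison is shown above. For large n, the divide-and-conquer algorithm (sort by x, recurse on halves, check the dividing strip) achieves O(n log n).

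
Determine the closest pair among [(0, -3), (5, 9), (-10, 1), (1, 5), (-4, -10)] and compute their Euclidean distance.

Computing all pairwise distances among 5 points:

d((0, -3), (5, 9)) = 13.0
d((0, -3), (-10, 1)) = 10.7703
d((0, -3), (1, 5)) = 8.0623
d((0, -3), (-4, -10)) = 8.0623
d((5, 9), (-10, 1)) = 17.0
d((5, 9), (1, 5)) = 5.6569 <-- minimum
d((5, 9), (-4, -10)) = 21.0238
d((-10, 1), (1, 5)) = 11.7047
d((-10, 1), (-4, -10)) = 12.53
d((1, 5), (-4, -10)) = 15.8114

Closest pair: (5, 9) and (1, 5) with distance 5.6569

The closest pair is (5, 9) and (1, 5) with Euclidean distance 5.6569. For 5 points, brute-force pairwise comparison is shown above. For large n, the divide-and-conquer algorithm (sort by x, recurse on halves, check the dividing strip) achieves O(n log n).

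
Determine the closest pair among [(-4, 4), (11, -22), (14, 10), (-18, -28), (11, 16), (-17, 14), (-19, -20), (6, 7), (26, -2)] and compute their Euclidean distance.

Computing all pairwise distances among 9 points:

d((-4, 4), (11, -22)) = 30.0167
d((-4, 4), (14, 10)) = 18.9737
d((-4, 4), (-18, -28)) = 34.9285
d((-4, 4), (11, 16)) = 19.2094
d((-4, 4), (-17, 14)) = 16.4012
d((-4, 4), (-19, -20)) = 28.3019
d((-4, 4), (6, 7)) = 10.4403
d((-4, 4), (26, -2)) = 30.5941
d((11, -22), (14, 10)) = 32.1403
d((11, -22), (-18, -28)) = 29.6142
d((11, -22), (11, 16)) = 38.0
d((11, -22), (-17, 14)) = 45.607
d((11, -22), (-19, -20)) = 30.0666
d((11, -22), (6, 7)) = 29.4279
d((11, -22), (26, -2)) = 25.0
d((14, 10), (-18, -28)) = 49.679
d((14, 10), (11, 16)) = 6.7082 <-- minimum
d((14, 10), (-17, 14)) = 31.257
d((14, 10), (-19, -20)) = 44.5982
d((14, 10), (6, 7)) = 8.544
d((14, 10), (26, -2)) = 16.9706
d((-18, -28), (11, 16)) = 52.6972
d((-18, -28), (-17, 14)) = 42.0119
d((-18, -28), (-19, -20)) = 8.0623
d((-18, -28), (6, 7)) = 42.4382
d((-18, -28), (26, -2)) = 51.1077
d((11, 16), (-17, 14)) = 28.0713
d((11, 16), (-19, -20)) = 46.8615
d((11, 16), (6, 7)) = 10.2956
d((11, 16), (26, -2)) = 23.4307
d((-17, 14), (-19, -20)) = 34.0588
d((-17, 14), (6, 7)) = 24.0416
d((-17, 14), (26, -2)) = 45.8803
d((-19, -20), (6, 7)) = 36.7967
d((-19, -20), (26, -2)) = 48.4665
d((6, 7), (26, -2)) = 21.9317

Closest pair: (14, 10) and (11, 16) with distance 6.7082

The closest pair is (14, 10) and (11, 16) with Euclidean distance 6.7082. For 9 points, brute-force pairwise comparison is shown above. For large n, the divide-and-conquer algorithm (sort by x, recurse on halves, check the dividing strip) achieves O(n log n).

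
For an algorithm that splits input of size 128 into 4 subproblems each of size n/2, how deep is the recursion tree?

For divide and conquer with division factor 2:

Problem sizes at each level:
Level 0: 128
Level 1: 64
Level 2: 32
Level 3: 16
Level 4: 8
Level 5: 4
Level 6: 2
Level 7: 1

The root is level 0 and the size-1 base case is level 7 (the tree spans levels 0 through 7, i.e. 8 levels counting the root), so the depth is the number of divisions: log_2(128) = 7

The recursion tree depth is log_2(128) = 7. At each level, the problem size is divided by 2, so it takes 7 divisions to reduce to a base case of size 1. The algorithm makes 4 recursive calls at each level.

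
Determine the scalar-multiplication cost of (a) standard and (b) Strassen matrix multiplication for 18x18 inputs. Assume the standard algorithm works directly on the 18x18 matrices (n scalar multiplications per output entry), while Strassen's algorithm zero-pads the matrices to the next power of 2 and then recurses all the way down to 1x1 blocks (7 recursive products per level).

Matrix multiplication for 18x18 matrices:

Strassen's algorithm requires power-of-2 dimensions. Pad 18x18 to 32x32 (next power of 2).

Standard algorithm: 18^3 = 5832 multiplications
Strassen's algorithm: 7^(log2(32)) = 7^5 = 16807 multiplications
Difference: 5832 - 16807 = -10975 (Strassen uses MORE here due to padding overhead — for small or just-over-power-of-2 n, padding can outweigh the per-level savings)

Standard: 5832 multiplications (18^3). Strassen: 16807 multiplications (7^5, after padding to 32x32). Strassen reduces 8 recursive multiplications to 7 at each level.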